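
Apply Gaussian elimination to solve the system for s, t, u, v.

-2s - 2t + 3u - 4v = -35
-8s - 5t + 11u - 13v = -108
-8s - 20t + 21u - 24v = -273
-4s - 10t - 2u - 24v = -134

(-4, 4, -5, 5)

Forward elimination on [A|b]:
R2 <- R2 - (4)*R1:  [  0   3  -1   3  32 ]
R3 <- R3 - (4)*R1:  [    0   -12     9    -8  -133 ]
R4 <- R4 - (2)*R1:  [   0   -6   -8  -16  -64 ]
R3 <- R3 - (-4)*R2:  [  0   0   5   4  -5 ]
R4 <- R4 - (-2)*R2:  [   0    0  -10  -10    0 ]
R4 <- R4 - (-2)*R3:  [   0    0    0   -2  -10 ]
Row echelon form:
[ -2  -2   3  -4  |  -35 ]
[  0   3  -1   3  |   32 ]
[  0   0   5   4  |   -5 ]
[  0   0   0  -2  |  -10 ]
Back-substitution:
v = (-10) / -2 = 5
u = (-5 - (4)*(5)) / 5 = -5
t = (32 - (-1)*(-5) - (3)*(5)) / 3 = 4
s = (-35 - (-2)*(4) - (3)*(-5) - (-4)*(5)) / -2 = -4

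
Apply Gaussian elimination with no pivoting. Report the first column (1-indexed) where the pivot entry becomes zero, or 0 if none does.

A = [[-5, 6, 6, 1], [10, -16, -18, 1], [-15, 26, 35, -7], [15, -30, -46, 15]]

first zero-pivot column = 0

Naive forward elimination:
R2 <- R2 - (-2)*R1:  [  0  -4  -6   3 ]
R3 <- R3 - (3)*R1:  [   0    8   17  -10 ]
R4 <- R4 - (-3)*R1:  [   0  -12  -28   18 ]
R3 <- R3 - (-2)*R2:  [  0   0   5  -4 ]
R4 <- R4 - (3)*R2:  [   0    0  -10    9 ]
R4 <- R4 - (-2)*R3:  [ 0  0  0  1 ]
All pivots nonzero; naive elimination completes without hitting a zero pivot.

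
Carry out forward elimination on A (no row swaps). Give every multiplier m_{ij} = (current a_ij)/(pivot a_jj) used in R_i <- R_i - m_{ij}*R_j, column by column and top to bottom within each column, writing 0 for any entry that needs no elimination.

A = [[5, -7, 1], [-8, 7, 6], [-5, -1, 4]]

Forward elimination:
R2 <- R2 - (-8/5)*R1:  [     0  -21/5   38/5 ]
R3 <- R3 - (-1)*R1:  [  0  -8   5 ]
R3 <- R3 - (40/21)*R2:  [       0        0  -199/21 ]
Multipliers (in order of application): m_{21} = -8/5, m_{31} = -1, m_{32} = 40/21

multipliers: -8/5, -1, 40/21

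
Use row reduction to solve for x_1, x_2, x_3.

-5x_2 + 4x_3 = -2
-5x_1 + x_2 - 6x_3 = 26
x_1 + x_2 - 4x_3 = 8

(-2, -2, -3)

Forward elimination on [A|b]:
R1 <-> R2   (pivot in column 1 was zero)
[ -5   1  -6  26 ]
[  0  -5   4  -2 ]
[  1   1  -4   8 ]
R3 <- R3 - (-1/5)*R1:  [     0    6/5  -26/5   66/5 ]
R3 <- R3 - (-6/25)*R2:  [       0        0  -106/25   318/25 ]
Row echelon form:
[ -5   1       -6  |      26 ]
[  0  -5        4  |      -2 ]
[  0   0  -106/25  |  318/25 ]
Back-substitution:
x_3 = (318/25) / (-106/25) = -3
x_2 = (-2 - (4)*(-3)) / -5 = -2
x_1 = (26 - (1)*(-2) - (-6)*(-3)) / -5 = -2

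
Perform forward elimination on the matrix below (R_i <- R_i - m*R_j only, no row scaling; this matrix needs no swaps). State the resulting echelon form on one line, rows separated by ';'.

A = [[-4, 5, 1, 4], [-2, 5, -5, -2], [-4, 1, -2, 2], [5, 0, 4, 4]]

Forward elimination:
R2 <- R2 - (1/2)*R1:  [     0    5/2  -11/2     -4 ]
R3 <- R3 - (1)*R1:  [  0  -4  -3  -2 ]
R4 <- R4 - (-5/4)*R1:  [    0  25/4  21/4     9 ]
R3 <- R3 - (-8/5)*R2:  [     0      0  -59/5  -42/5 ]
R4 <- R4 - (5/2)*R2:  [  0   0  19  19 ]
R4 <- R4 - (-95/59)*R3:  [      0       0       0  323/59 ]
Row echelon form:
[ -4    5      1       4 ]
[  0  5/2  -11/2      -4 ]
[  0    0  -59/5   -42/5 ]
[  0    0      0  323/59 ]

REF = [-4 5 1 4; 0 5/2 -11/2 -4; 0 0 -59/5 -42/5; 0 0 0 323/59]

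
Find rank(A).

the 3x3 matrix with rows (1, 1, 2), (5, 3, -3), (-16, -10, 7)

Row reduction:
R2 <- R2 - (5)*R1:  [   0   -2  -13 ]
R3 <- R3 - (-16)*R1:  [  0   6  39 ]
R3 <- R3 - (-3)*R2:  [ 0  0  0 ]
Row echelon form:
[ 1   1    2 ]
[ 0  -2  -13 ]
[ 0   0    0 ]
Nonzero rows / pivot columns: 2

rank(A) = 2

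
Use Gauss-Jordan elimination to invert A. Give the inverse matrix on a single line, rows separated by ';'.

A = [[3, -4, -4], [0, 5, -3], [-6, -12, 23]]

Gauss-Jordan on [A | I]:
R1 <- (1/3)*R1:  [    1  -4/3  -4/3  |   1/3     0     0 ]
R3 <- R3 - (-6)*R1:  [   0  -20   15  |    2    0    1 ]
R2 <- (1/5)*R2:  [    0     1  -3/5  |     0   1/5     0 ]
R1 <- R1 - (-4/3)*R2:  [      1       0  -32/15  |     1/3    4/15       0 ]
R3 <- R3 - (-20)*R2:  [ 0  0  3  |  2  4  1 ]
R3 <- (1/3)*R3:  [   0    0    1  |  2/3  4/3  1/3 ]
R1 <- R1 - (-32/15)*R3:  [     1      0      0  |  79/45   28/9  32/45 ]
R2 <- R2 - (-3/5)*R3:  [   0    1    0  |  2/5    1  1/5 ]
Right block of [I | A^{-1}] is the inverse:
[ 79/45  28/9  32/45 ]
[   2/5     1    1/5 ]
[   2/3   4/3    1/3 ]

inverse = [79/45 28/9 32/45; 2/5 1 1/5; 2/3 4/3 1/3]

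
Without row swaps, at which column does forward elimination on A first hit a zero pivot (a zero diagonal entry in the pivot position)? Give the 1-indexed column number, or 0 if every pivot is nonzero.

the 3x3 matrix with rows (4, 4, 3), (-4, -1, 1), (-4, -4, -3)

Naive forward elimination:
R2 <- R2 - (-1)*R1:  [ 0  3  4 ]
R3 <- R3 - (-1)*R1:  [ 0  0  0 ]
Matrix at this point:
[ 4  4  3 ]
[ 0  3  4 ]
[ 0  0  0 ]
Pivot entry (3,3) in the last row is zero and there are no rows below to swap with -> zero pivot in column 3 (A is singular).

first zero-pivot column = 3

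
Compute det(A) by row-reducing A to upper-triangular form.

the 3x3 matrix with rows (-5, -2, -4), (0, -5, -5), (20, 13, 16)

det(A) = -125

Forward elimination:
R3 <- R3 - (-4)*R1:  [ 0  5  0 ]
R3 <- R3 - (-1)*R2:  [  0   0  -5 ]
Upper-triangular form:
[ -5  -2  -4 ]
[  0  -5  -5 ]
[  0   0  -5 ]
det(A) = (-1)^0 * (-5) * (-5) * (-5) = -125  (0 row swaps -> sign +1)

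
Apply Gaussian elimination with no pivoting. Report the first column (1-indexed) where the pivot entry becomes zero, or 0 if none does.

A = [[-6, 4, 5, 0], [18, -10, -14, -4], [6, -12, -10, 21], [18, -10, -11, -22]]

first zero-pivot column = 0

Naive forward elimination:
R2 <- R2 - (-3)*R1:  [  0   2   1  -4 ]
R3 <- R3 - (-1)*R1:  [  0  -8  -5  21 ]
R4 <- R4 - (-3)*R1:  [   0    2    4  -22 ]
R3 <- R3 - (-4)*R2:  [  0   0  -1   5 ]
R4 <- R4 - (1)*R2:  [   0    0    3  -18 ]
R4 <- R4 - (-3)*R3:  [  0   0   0  -3 ]
All pivots nonzero; naive elimination completes without hitting a zero pivot.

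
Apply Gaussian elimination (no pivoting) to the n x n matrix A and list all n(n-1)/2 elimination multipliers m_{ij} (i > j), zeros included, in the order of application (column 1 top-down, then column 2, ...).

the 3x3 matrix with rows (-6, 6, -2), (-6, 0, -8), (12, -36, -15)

Forward elimination:
R2 <- R2 - (1)*R1:  [  0  -6  -6 ]
R3 <- R3 - (-2)*R1:  [   0  -24  -19 ]
R3 <- R3 - (4)*R2:  [ 0  0  5 ]
Multipliers (in order of application): m_{21} = 1, m_{31} = -2, m_{32} = 4

multipliers: 1, -2, 4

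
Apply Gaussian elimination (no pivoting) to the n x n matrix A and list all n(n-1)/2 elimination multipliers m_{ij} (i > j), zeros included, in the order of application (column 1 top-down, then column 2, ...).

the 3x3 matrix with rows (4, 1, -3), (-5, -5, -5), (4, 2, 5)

Forward elimination:
R2 <- R2 - (-5/4)*R1:  [     0  -15/4  -35/4 ]
R3 <- R3 - (1)*R1:  [ 0  1  8 ]
R3 <- R3 - (-4/15)*R2:  [    0     0  17/3 ]
Multipliers (in order of application): m_{21} = -5/4, m_{31} = 1, m_{32} = -4/15

multipliers: -5/4, 1, -4/15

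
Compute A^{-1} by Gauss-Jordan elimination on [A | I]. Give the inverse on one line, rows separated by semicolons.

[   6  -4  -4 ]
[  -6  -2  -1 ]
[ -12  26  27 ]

Gauss-Jordan on [A | I]:
R1 <- (1/6)*R1:  [    1  -2/3  -2/3  |   1/6     0     0 ]
R2 <- R2 - (-6)*R1:  [  0  -6  -5  |   1   1   0 ]
R3 <- R3 - (-12)*R1:  [  0  18  19  |   2   0   1 ]
R2 <- (1/-6)*R2:  [    0     1   5/6  |  -1/6  -1/6     0 ]
R1 <- R1 - (-2/3)*R2:  [    1     0  -1/9  |  1/18  -1/9     0 ]
R3 <- R3 - (18)*R2:  [ 0  0  4  |  5  3  1 ]
R3 <- (1/4)*R3:  [   0    0    1  |  5/4  3/4  1/4 ]
R1 <- R1 - (-1/9)*R3:  [     1      0      0  |   7/36  -1/36   1/36 ]
R2 <- R2 - (5/6)*R3:  [      0       1       0  |  -29/24  -19/24   -5/24 ]
Right block of [I | A^{-1}] is the inverse:
[   7/36   -1/36   1/36 ]
[ -29/24  -19/24  -5/24 ]
[    5/4     3/4    1/4 ]

inverse = [7/36 -1/36 1/36; -29/24 -19/24 -5/24; 5/4 3/4 1/4]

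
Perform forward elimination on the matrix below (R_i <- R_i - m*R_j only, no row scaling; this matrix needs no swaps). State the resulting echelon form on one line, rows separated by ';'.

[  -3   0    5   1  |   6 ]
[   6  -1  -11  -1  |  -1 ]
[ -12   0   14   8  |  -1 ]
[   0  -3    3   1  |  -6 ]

REF = [-3 0 5 1 6; 0 -1 -1 1 11; 0 0 -6 4 -25; 0 0 0 2 -64]

Forward elimination:
R2 <- R2 - (-2)*R1:  [  0  -1  -1   1  11 ]
R3 <- R3 - (4)*R1:  [   0    0   -6    4  -25 ]
R4 <- R4 - (3)*R2:  [   0    0    6   -2  -39 ]
R4 <- R4 - (-1)*R3:  [   0    0    0    2  -64 ]
Row echelon form:
[ -3   0   5  1  |    6 ]
[  0  -1  -1  1  |   11 ]
[  0   0  -6  4  |  -25 ]
[  0   0   0  2  |  -64 ]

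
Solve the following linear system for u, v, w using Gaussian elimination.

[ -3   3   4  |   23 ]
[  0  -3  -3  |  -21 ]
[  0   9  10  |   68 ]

(1, 2, 5)

Forward elimination on [A|b]:
R3 <- R3 - (-3)*R2:  [ 0  0  1  5 ]
Row echelon form:
[ -3   3   4  |   23 ]
[  0  -3  -3  |  -21 ]
[  0   0   1  |    5 ]
Back-substitution:
w = (5) / 1 = 5
v = (-21 - (-3)*(5)) / -3 = 2
u = (23 - (3)*(2) - (4)*(5)) / -3 = 1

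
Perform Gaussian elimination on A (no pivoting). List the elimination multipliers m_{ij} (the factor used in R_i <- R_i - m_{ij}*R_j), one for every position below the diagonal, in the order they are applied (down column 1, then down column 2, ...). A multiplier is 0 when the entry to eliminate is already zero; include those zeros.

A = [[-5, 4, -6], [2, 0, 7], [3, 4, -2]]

Forward elimination:
R2 <- R2 - (-2/5)*R1:  [    0   8/5  23/5 ]
R3 <- R3 - (-3/5)*R1:  [     0   32/5  -28/5 ]
R3 <- R3 - (4)*R2:  [   0    0  -24 ]
Multipliers (in order of application): m_{21} = -2/5, m_{31} = -3/5, m_{32} = 4

multipliers: -2/5, -3/5, 4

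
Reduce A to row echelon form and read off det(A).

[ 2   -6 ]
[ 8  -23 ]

det(A) = 2

Forward elimination:
R2 <- R2 - (4)*R1:  [ 0  1 ]
Upper-triangular form:
[ 2  -6 ]
[ 0   1 ]
det(A) = (-1)^0 * (2) * (1) = 2  (0 row swaps -> sign +1)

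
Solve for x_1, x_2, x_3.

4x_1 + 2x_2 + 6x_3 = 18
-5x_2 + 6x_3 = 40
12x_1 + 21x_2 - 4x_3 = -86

Forward elimination on [A|b]:
R3 <- R3 - (3)*R1:  [    0    15   -22  -140 ]
R3 <- R3 - (-3)*R2:  [   0    0   -4  -20 ]
Row echelon form:
[ 4   2   6  |   18 ]
[ 0  -5   6  |   40 ]
[ 0   0  -4  |  -20 ]
Back-substitution:
x_3 = (-20) / -4 = 5
x_2 = (40 - (6)*(5)) / -5 = -2
x_1 = (18 - (2)*(-2) - (6)*(5)) / 4 = -2

(-2, -2, 5)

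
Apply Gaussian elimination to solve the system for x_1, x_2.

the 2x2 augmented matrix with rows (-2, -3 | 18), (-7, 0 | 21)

Forward elimination on [A|b]:
R2 <- R2 - (7/2)*R1:  [    0  21/2   -42 ]
Row echelon form:
[ -2    -3  |   18 ]
[  0  21/2  |  -42 ]
Back-substitution:
x_2 = (-42) / (21/2) = -4
x_1 = (18 - (-3)*(-4)) / -2 = -3

(-3, -4)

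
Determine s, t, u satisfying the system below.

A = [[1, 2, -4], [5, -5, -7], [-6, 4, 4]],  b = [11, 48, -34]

(1, -3, -4)

Forward elimination on [A|b]:
R2 <- R2 - (5)*R1:  [   0  -15   13   -7 ]
R3 <- R3 - (-6)*R1:  [   0   16  -20   32 ]
R3 <- R3 - (-16/15)*R2:  [      0       0  -92/15  368/15 ]
Row echelon form:
[ 1    2      -4  |      11 ]
[ 0  -15      13  |      -7 ]
[ 0    0  -92/15  |  368/15 ]
Back-substitution:
u = (368/15) / (-92/15) = -4
t = (-7 - (13)*(-4)) / -15 = -3
s = (11 - (2)*(-3) - (-4)*(-4)) / 1 = 1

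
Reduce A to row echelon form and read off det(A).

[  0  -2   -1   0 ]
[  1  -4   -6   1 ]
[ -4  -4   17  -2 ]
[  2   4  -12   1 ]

Forward elimination:
R1 <-> R2   (pivot in column 1 was zero)
[  1  -4   -6   1 ]
[  0  -2   -1   0 ]
[ -4  -4   17  -2 ]
[  2   4  -12   1 ]
R3 <- R3 - (-4)*R1:  [   0  -20   -7    2 ]
R4 <- R4 - (2)*R1:  [  0  12   0  -1 ]
R3 <- R3 - (10)*R2:  [ 0  0  3  2 ]
R4 <- R4 - (-6)*R2:  [  0   0  -6  -1 ]
R4 <- R4 - (-2)*R3:  [ 0  0  0  3 ]
Upper-triangular form:
[ 1  -4  -6  1 ]
[ 0  -2  -1  0 ]
[ 0   0   3  2 ]
[ 0   0   0  3 ]
det(A) = (-1)^1 * (1) * (-2) * (3) * (3) = 18  (1 row swap -> sign -1)

det(A) = 18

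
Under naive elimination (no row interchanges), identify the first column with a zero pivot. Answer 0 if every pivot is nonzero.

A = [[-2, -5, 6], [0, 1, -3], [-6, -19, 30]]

first zero-pivot column = 3

Naive forward elimination:
R3 <- R3 - (3)*R1:  [  0  -4  12 ]
R3 <- R3 - (-4)*R2:  [ 0  0  0 ]
Matrix at this point:
[ -2  -5   6 ]
[  0   1  -3 ]
[  0   0   0 ]
Pivot entry (3,3) in the last row is zero and there are no rows below to swap with -> zero pivot in column 3 (A is singular).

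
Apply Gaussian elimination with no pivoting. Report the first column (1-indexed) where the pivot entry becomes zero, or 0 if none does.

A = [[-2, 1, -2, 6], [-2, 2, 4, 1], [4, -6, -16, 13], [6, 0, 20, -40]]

Naive forward elimination:
R2 <- R2 - (1)*R1:  [  0   1   6  -5 ]
R3 <- R3 - (-2)*R1:  [   0   -4  -20   25 ]
R4 <- R4 - (-3)*R1:  [   0    3   14  -22 ]
R3 <- R3 - (-4)*R2:  [ 0  0  4  5 ]
R4 <- R4 - (3)*R2:  [  0   0  -4  -7 ]
R4 <- R4 - (-1)*R3:  [  0   0   0  -2 ]
All pivots nonzero; naive elimination completes without hitting a zero pivot.

first zero-pivot column = 0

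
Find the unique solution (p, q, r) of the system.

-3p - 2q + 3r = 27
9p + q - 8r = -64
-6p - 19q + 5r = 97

Forward elimination on [A|b]:
R2 <- R2 - (-3)*R1:  [  0  -5   1  17 ]
R3 <- R3 - (2)*R1:  [   0  -15   -1   43 ]
R3 <- R3 - (3)*R2:  [  0   0  -4  -8 ]
Row echelon form:
[ -3  -2   3  |  27 ]
[  0  -5   1  |  17 ]
[  0   0  -4  |  -8 ]
Back-substitution:
r = (-8) / -4 = 2
q = (17 - (1)*(2)) / -5 = -3
p = (27 - (-2)*(-3) - (3)*(2)) / -3 = -5

(-5, -3, 2)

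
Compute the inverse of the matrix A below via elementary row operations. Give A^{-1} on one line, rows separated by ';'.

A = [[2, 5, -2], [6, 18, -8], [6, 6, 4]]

inverse = [5 -4/3 -1/6; -3 5/6 1/6; -3 3/4 1/4]

Gauss-Jordan on [A | I]:
R1 <- (1/2)*R1:  [   1  5/2   -1  |  1/2    0    0 ]
R2 <- R2 - (6)*R1:  [  0   3  -2  |  -3   1   0 ]
R3 <- R3 - (6)*R1:  [  0  -9  10  |  -3   0   1 ]
R2 <- (1/3)*R2:  [    0     1  -2/3  |    -1   1/3     0 ]
R1 <- R1 - (5/2)*R2:  [    1     0   2/3  |     3  -5/6     0 ]
R3 <- R3 - (-9)*R2:  [   0    0    4  |  -12    3    1 ]
R3 <- (1/4)*R3:  [   0    0    1  |   -3  3/4  1/4 ]
R1 <- R1 - (2/3)*R3:  [    1     0     0  |     5  -4/3  -1/6 ]
R2 <- R2 - (-2/3)*R3:  [   0    1    0  |   -3  5/6  1/6 ]
Right block of [I | A^{-1}] is the inverse:
[  5  -4/3  -1/6 ]
[ -3   5/6   1/6 ]
[ -3   3/4   1/4 ]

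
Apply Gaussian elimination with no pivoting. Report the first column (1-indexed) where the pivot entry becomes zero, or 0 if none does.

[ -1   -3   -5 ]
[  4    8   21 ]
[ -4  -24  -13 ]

first zero-pivot column = 0

Naive forward elimination:
R2 <- R2 - (-4)*R1:  [  0  -4   1 ]
R3 <- R3 - (4)*R1:  [   0  -12    7 ]
R3 <- R3 - (3)*R2:  [ 0  0  4 ]
All pivots nonzero; naive elimination completes without hitting a zero pivot.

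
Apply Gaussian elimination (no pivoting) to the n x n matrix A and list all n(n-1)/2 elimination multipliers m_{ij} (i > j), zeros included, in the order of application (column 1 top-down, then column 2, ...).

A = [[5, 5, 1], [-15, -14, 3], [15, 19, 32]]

Forward elimination:
R2 <- R2 - (-3)*R1:  [ 0  1  6 ]
R3 <- R3 - (3)*R1:  [  0   4  29 ]
R3 <- R3 - (4)*R2:  [ 0  0  5 ]
Multipliers (in order of application): m_{21} = -3, m_{31} = 3, m_{32} = 4

multipliers: -3, 3, 4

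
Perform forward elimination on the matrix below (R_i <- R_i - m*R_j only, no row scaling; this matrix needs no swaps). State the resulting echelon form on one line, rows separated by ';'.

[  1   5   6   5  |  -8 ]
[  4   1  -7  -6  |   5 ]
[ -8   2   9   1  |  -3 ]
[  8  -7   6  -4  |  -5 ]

REF = [1 5 6 5 -8; 0 -19 -31 -26 37; 0 0 -219/19 -313/19 281/19; 0 0 0 -6407/219 2623/219]

Forward elimination:
R2 <- R2 - (4)*R1:  [   0  -19  -31  -26   37 ]
R3 <- R3 - (-8)*R1:  [   0   42   57   41  -67 ]
R4 <- R4 - (8)*R1:  [   0  -47  -42  -44   59 ]
R3 <- R3 - (-42/19)*R2:  [       0        0  -219/19  -313/19   281/19 ]
R4 <- R4 - (47/19)*R2:  [       0        0   659/19   386/19  -618/19 ]
R4 <- R4 - (-659/219)*R3:  [         0          0          0  -6407/219   2623/219 ]
Row echelon form:
[ 1    5        6          5  |        -8 ]
[ 0  -19      -31        -26  |        37 ]
[ 0    0  -219/19    -313/19  |    281/19 ]
[ 0    0        0  -6407/219  |  2623/219 ]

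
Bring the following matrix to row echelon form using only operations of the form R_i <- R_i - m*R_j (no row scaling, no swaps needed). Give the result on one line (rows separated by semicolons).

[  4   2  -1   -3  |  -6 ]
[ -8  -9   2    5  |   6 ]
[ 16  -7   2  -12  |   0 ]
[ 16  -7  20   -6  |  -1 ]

Forward elimination:
R2 <- R2 - (-2)*R1:  [  0  -5   0  -1  -6 ]
R3 <- R3 - (4)*R1:  [   0  -15    6    0   24 ]
R4 <- R4 - (4)*R1:  [   0  -15   24    6   23 ]
R3 <- R3 - (3)*R2:  [  0   0   6   3  42 ]
R4 <- R4 - (3)*R2:  [  0   0  24   9  41 ]
R4 <- R4 - (4)*R3:  [    0     0     0    -3  -127 ]
Row echelon form:
[ 4   2  -1  -3  |    -6 ]
[ 0  -5   0  -1  |    -6 ]
[ 0   0   6   3  |    42 ]
[ 0   0   0  -3  |  -127 ]

REF = [4 2 -1 -3 -6; 0 -5 0 -1 -6; 0 0 6 3 42; 0 0 0 -3 -127]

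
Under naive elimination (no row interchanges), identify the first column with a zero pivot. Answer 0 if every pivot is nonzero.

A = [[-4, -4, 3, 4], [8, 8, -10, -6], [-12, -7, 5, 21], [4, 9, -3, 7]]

first zero-pivot column = 2

Naive forward elimination:
R2 <- R2 - (-2)*R1:  [  0   0  -4   2 ]
R3 <- R3 - (3)*R1:  [  0   5  -4   9 ]
R4 <- R4 - (-1)*R1:  [  0   5   0  11 ]
Matrix at this point:
[ -4  -4   3   4 ]
[  0   0  -4   2 ]
[  0   5  -4   9 ]
[  0   5   0  11 ]
Pivot entry (2,2) is zero but row 3 has 5 in column 2 -> naive elimination stops; a row interchange (e.g. R2 <-> R3) would be required here.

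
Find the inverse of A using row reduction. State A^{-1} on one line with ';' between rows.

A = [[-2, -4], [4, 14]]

inverse = [-7/6 -1/3; 1/3 1/6]

Gauss-Jordan on [A | I]:
R1 <- (1/-2)*R1:  [    1     2  |  -1/2     0 ]
R2 <- R2 - (4)*R1:  [ 0  6  |  2  1 ]
R2 <- (1/6)*R2:  [   0    1  |  1/3  1/6 ]
R1 <- R1 - (2)*R2:  [    1     0  |  -7/6  -1/3 ]
Right block of [I | A^{-1}] is the inverse:
[ -7/6  -1/3 ]
[  1/3   1/6 ]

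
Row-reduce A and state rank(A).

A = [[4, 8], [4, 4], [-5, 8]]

Row reduction:
R2 <- R2 - (1)*R1:  [  0  -4 ]
R3 <- R3 - (-5/4)*R1:  [  0  18 ]
R3 <- R3 - (-9/2)*R2:  [ 0  0 ]
Row echelon form:
[ 4   8 ]
[ 0  -4 ]
[ 0   0 ]
Nonzero rows / pivot columns: 2

rank(A) = 2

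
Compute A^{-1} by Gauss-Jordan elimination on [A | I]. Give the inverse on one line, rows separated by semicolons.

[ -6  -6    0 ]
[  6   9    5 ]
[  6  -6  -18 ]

Gauss-Jordan on [A | I]:
R1 <- (1/-6)*R1:  [    1     1     0  |  -1/6     0     0 ]
R2 <- R2 - (6)*R1:  [ 0  3  5  |  1  1  0 ]
R3 <- R3 - (6)*R1:  [   0  -12  -18  |    1    0    1 ]
R2 <- (1/3)*R2:  [   0    1  5/3  |  1/3  1/3    0 ]
R1 <- R1 - (1)*R2:  [    1     0  -5/3  |  -1/2  -1/3     0 ]
R3 <- R3 - (-12)*R2:  [ 0  0  2  |  5  4  1 ]
R3 <- (1/2)*R3:  [   0    0    1  |  5/2    2  1/2 ]
R1 <- R1 - (-5/3)*R3:  [    1     0     0  |  11/3     3   5/6 ]
R2 <- R2 - (5/3)*R3:  [     0      1      0  |  -23/6     -3   -5/6 ]
Right block of [I | A^{-1}] is the inverse:
[  11/3   3   5/6 ]
[ -23/6  -3  -5/6 ]
[   5/2   2   1/2 ]

inverse = [11/3 3 5/6; -23/6 -3 -5/6; 5/2 2 1/2]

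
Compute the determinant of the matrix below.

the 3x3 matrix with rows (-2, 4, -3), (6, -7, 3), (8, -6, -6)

det(A) = 60

Forward elimination:
R2 <- R2 - (-3)*R1:  [  0   5  -6 ]
R3 <- R3 - (-4)*R1:  [   0   10  -18 ]
R3 <- R3 - (2)*R2:  [  0   0  -6 ]
Upper-triangular form:
[ -2  4  -3 ]
[  0  5  -6 ]
[  0  0  -6 ]
det(A) = (-1)^0 * (-2) * (5) * (-6) = 60  (0 row swaps -> sign +1)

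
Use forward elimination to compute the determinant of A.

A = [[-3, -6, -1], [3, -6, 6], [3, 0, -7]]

det(A) = -378

Forward elimination:
R2 <- R2 - (-1)*R1:  [   0  -12    5 ]
R3 <- R3 - (-1)*R1:  [  0  -6  -8 ]
R3 <- R3 - (1/2)*R2:  [     0      0  -21/2 ]
Upper-triangular form:
[ -3   -6     -1 ]
[  0  -12      5 ]
[  0    0  -21/2 ]
det(A) = (-1)^0 * (-3) * (-12) * (-21/2) = -378  (0 row swaps -> sign +1)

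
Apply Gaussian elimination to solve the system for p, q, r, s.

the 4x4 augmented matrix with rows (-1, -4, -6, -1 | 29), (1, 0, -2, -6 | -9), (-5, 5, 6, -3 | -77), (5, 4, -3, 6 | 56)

(5, -2, -5, 4)

Forward elimination on [A|b]:
R2 <- R2 - (-1)*R1:  [  0  -4  -8  -7  20 ]
R3 <- R3 - (5)*R1:  [    0    25    36     2  -222 ]
R4 <- R4 - (-5)*R1:  [   0  -16  -33    1  201 ]
R3 <- R3 - (-25/4)*R2:  [      0       0     -14  -167/4     -97 ]
R4 <- R4 - (4)*R2:  [   0    0   -1   29  121 ]
R4 <- R4 - (1/14)*R3:  [       0        0        0  1791/56  1791/14 ]
Row echelon form:
[ -1  -4   -6       -1  |       29 ]
[  0  -4   -8       -7  |       20 ]
[  0   0  -14   -167/4  |      -97 ]
[  0   0    0  1791/56  |  1791/14 ]
Back-substitution:
s = (1791/14) / (1791/56) = 4
r = (-97 - (-167/4)*(4)) / -14 = -5
q = (20 - (-8)*(-5) - (-7)*(4)) / -4 = -2
p = (29 - (-4)*(-2) - (-6)*(-5) - (-1)*(4)) / -1 = 5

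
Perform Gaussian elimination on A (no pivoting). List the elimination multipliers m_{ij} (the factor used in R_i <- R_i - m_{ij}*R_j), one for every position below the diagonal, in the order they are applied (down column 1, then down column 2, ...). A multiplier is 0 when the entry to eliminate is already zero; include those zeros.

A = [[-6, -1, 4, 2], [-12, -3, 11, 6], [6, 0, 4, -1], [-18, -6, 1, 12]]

Forward elimination:
R2 <- R2 - (2)*R1:  [  0  -1   3   2 ]
R3 <- R3 - (-1)*R1:  [  0  -1   8   1 ]
R4 <- R4 - (3)*R1:  [   0   -3  -11    6 ]
R3 <- R3 - (1)*R2:  [  0   0   5  -1 ]
R4 <- R4 - (3)*R2:  [   0    0  -20    0 ]
R4 <- R4 - (-4)*R3:  [  0   0   0  -4 ]
Multipliers (in order of application): m_{21} = 2, m_{31} = -1, m_{41} = 3, m_{32} = 1, m_{42} = 3, m_{43} = -4

multipliers: 2, -1, 3, 1, 3, -4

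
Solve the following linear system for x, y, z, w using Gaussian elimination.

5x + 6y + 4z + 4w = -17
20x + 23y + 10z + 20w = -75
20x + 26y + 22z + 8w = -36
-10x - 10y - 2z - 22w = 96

(-3, 5, -3, -5)

Forward elimination on [A|b]:
R2 <- R2 - (4)*R1:  [  0  -1  -6   4  -7 ]
R3 <- R3 - (4)*R1:  [  0   2   6  -8  32 ]
R4 <- R4 - (-2)*R1:  [   0    2    6  -14   62 ]
R3 <- R3 - (-2)*R2:  [  0   0  -6   0  18 ]
R4 <- R4 - (-2)*R2:  [  0   0  -6  -6  48 ]
R4 <- R4 - (1)*R3:  [  0   0   0  -6  30 ]
Row echelon form:
[ 5   6   4   4  |  -17 ]
[ 0  -1  -6   4  |   -7 ]
[ 0   0  -6   0  |   18 ]
[ 0   0   0  -6  |   30 ]
Back-substitution:
w = (30) / -6 = -5
z = (18) / -6 = -3
y = (-7 - (-6)*(-3) - (4)*(-5)) / -1 = 5
x = (-17 - (6)*(5) - (4)*(-3) - (4)*(-5)) / 5 = -3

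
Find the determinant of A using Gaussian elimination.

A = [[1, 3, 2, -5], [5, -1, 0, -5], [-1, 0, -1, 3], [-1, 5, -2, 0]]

Forward elimination:
R2 <- R2 - (5)*R1:  [   0  -16  -10   20 ]
R3 <- R3 - (-1)*R1:  [  0   3   1  -2 ]
R4 <- R4 - (-1)*R1:  [  0   8   0  -5 ]
R3 <- R3 - (-3/16)*R2:  [    0     0  -7/8   7/4 ]
R4 <- R4 - (-1/2)*R2:  [  0   0  -5   5 ]
R4 <- R4 - (40/7)*R3:  [  0   0   0  -5 ]
Upper-triangular form:
[ 1    3     2   -5 ]
[ 0  -16   -10   20 ]
[ 0    0  -7/8  7/4 ]
[ 0    0     0   -5 ]
det(A) = (-1)^0 * (1) * (-16) * (-7/8) * (-5) = -70  (0 row swaps -> sign +1)

det(A) = -70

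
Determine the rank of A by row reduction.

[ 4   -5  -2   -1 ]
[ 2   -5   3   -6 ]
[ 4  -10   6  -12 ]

Row reduction:
R2 <- R2 - (1/2)*R1:  [     0   -5/2      4  -11/2 ]
R3 <- R3 - (1)*R1:  [   0   -5    8  -11 ]
R3 <- R3 - (2)*R2:  [ 0  0  0  0 ]
Row echelon form:
[ 4    -5  -2     -1 ]
[ 0  -5/2   4  -11/2 ]
[ 0     0   0      0 ]
Nonzero rows / pivot columns: 2

rank(A) = 2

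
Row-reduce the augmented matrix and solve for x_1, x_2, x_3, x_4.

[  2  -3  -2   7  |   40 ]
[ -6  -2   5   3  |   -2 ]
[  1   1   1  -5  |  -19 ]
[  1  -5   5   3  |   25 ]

Forward elimination on [A|b]:
R2 <- R2 - (-3)*R1:  [   0  -11   -1   24  118 ]
R3 <- R3 - (1/2)*R1:  [     0    5/2      2  -17/2    -39 ]
R4 <- R4 - (1/2)*R1:  [    0  -7/2     6  -1/2     5 ]
R3 <- R3 - (-5/22)*R2:  [       0        0    39/22   -67/22  -134/11 ]
R4 <- R4 - (7/22)*R2:  [       0        0   139/22  -179/22  -358/11 ]
R4 <- R4 - (139/39)*R3:  [      0       0       0  106/39  424/39 ]
Row echelon form:
[ 2   -3     -2       7  |       40 ]
[ 0  -11     -1      24  |      118 ]
[ 0    0  39/22  -67/22  |  -134/11 ]
[ 0    0      0  106/39  |   424/39 ]
Back-substitution:
x_4 = (424/39) / (106/39) = 4
x_3 = (-134/11 - (-67/22)*(4)) / (39/22) = 0
x_2 = (118 - (-1)*(0) - (24)*(4)) / -11 = -2
x_1 = (40 - (-3)*(-2) - (-2)*(0) - (7)*(4)) / 2 = 3

(3, -2, 0, 4)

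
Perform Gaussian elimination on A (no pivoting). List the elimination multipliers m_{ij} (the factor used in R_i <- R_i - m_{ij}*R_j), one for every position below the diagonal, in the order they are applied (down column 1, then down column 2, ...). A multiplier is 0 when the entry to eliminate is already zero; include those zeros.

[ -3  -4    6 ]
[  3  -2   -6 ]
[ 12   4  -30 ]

Forward elimination:
R2 <- R2 - (-1)*R1:  [  0  -6   0 ]
R3 <- R3 - (-4)*R1:  [   0  -12   -6 ]
R3 <- R3 - (2)*R2:  [  0   0  -6 ]
Multipliers (in order of application): m_{21} = -1, m_{31} = -4, m_{32} = 2

multipliers: -1, -4, 2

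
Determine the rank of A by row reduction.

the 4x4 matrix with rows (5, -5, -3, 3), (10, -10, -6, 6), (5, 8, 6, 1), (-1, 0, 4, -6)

rank(A) = 3

Row reduction:
R2 <- R2 - (2)*R1:  [ 0  0  0  0 ]
R3 <- R3 - (1)*R1:  [  0  13   9  -2 ]
R4 <- R4 - (-1/5)*R1:  [     0     -1   17/5  -27/5 ]
R2 <-> R3   (pivot in column 2 was zero)
[ 5  -5    -3      3 ]
[ 0  13     9     -2 ]
[ 0   0     0      0 ]
[ 0  -1  17/5  -27/5 ]
R4 <- R4 - (-1/13)*R2:  [       0        0   266/65  -361/65 ]
R3 <-> R4   (pivot in column 3 was zero)
[ 5  -5      -3        3 ]
[ 0  13       9       -2 ]
[ 0   0  266/65  -361/65 ]
[ 0   0       0        0 ]
Row echelon form:
[ 5  -5      -3        3 ]
[ 0  13       9       -2 ]
[ 0   0  266/65  -361/65 ]
[ 0   0       0        0 ]
Nonzero rows / pivot columns: 3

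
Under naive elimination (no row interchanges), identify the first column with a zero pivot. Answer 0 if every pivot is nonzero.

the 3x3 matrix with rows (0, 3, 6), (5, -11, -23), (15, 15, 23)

first zero-pivot column = 1

Naive forward elimination:
Pivot entry (1,1) is zero but row 2 has 5 in column 1 -> naive elimination stops; a row interchange (e.g. R1 <-> R2) would be required here.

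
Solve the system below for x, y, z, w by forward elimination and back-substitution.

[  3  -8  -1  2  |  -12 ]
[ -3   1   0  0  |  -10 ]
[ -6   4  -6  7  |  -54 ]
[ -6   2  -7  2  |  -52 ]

Forward elimination on [A|b]:
R2 <- R2 - (-1)*R1:  [   0   -7   -1    2  -22 ]
R3 <- R3 - (-2)*R1:  [   0  -12   -8   11  -78 ]
R4 <- R4 - (-2)*R1:  [   0  -14   -9    6  -76 ]
R3 <- R3 - (12/7)*R2:  [      0       0   -44/7    53/7  -282/7 ]
R4 <- R4 - (2)*R2:  [   0    0   -7    2  -32 ]
R4 <- R4 - (49/44)*R3:  [       0        0        0  -283/44   283/22 ]
Row echelon form:
[ 3  -8     -1        2  |     -12 ]
[ 0  -7     -1        2  |     -22 ]
[ 0   0  -44/7     53/7  |  -282/7 ]
[ 0   0      0  -283/44  |  283/22 ]
Back-substitution:
w = (283/22) / (-283/44) = -2
z = (-282/7 - (53/7)*(-2)) / (-44/7) = 4
y = (-22 - (-1)*(4) - (2)*(-2)) / -7 = 2
x = (-12 - (-8)*(2) - (-1)*(4) - (2)*(-2)) / 3 = 4

(4, 2, 4, -2)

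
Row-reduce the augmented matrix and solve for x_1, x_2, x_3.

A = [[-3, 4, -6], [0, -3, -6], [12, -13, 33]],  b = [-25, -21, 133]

Forward elimination on [A|b]:
R3 <- R3 - (-4)*R1:  [  0   3   9  33 ]
R3 <- R3 - (-1)*R2:  [  0   0   3  12 ]
Row echelon form:
[ -3   4  -6  |  -25 ]
[  0  -3  -6  |  -21 ]
[  0   0   3  |   12 ]
Back-substitution:
x_3 = (12) / 3 = 4
x_2 = (-21 - (-6)*(4)) / -3 = -1
x_1 = (-25 - (4)*(-1) - (-6)*(4)) / -3 = -1

(-1, -1, 4)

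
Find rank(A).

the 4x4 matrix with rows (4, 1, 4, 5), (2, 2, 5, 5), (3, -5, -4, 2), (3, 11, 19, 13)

Row reduction:
R2 <- R2 - (1/2)*R1:  [   0  3/2    3  5/2 ]
R3 <- R3 - (3/4)*R1:  [     0  -23/4     -7   -7/4 ]
R4 <- R4 - (3/4)*R1:  [    0  41/4    16  37/4 ]
R3 <- R3 - (-23/6)*R2:  [    0     0   9/2  47/6 ]
R4 <- R4 - (41/6)*R2:  [     0      0   -9/2  -47/6 ]
R4 <- R4 - (-1)*R3:  [ 0  0  0  0 ]
Row echelon form:
[ 4    1    4     5 ]
[ 0  3/2    3   5/2 ]
[ 0    0  9/2  47/6 ]
[ 0    0    0     0 ]
Nonzero rows / pivot columns: 3

rank(A) = 3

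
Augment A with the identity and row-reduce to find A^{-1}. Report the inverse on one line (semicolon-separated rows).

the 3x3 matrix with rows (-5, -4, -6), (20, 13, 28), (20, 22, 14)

Gauss-Jordan on [A | I]:
R1 <- (1/-5)*R1:  [    1   4/5   6/5  |  -1/5     0     0 ]
R2 <- R2 - (20)*R1:  [  0  -3   4  |   4   1   0 ]
R3 <- R3 - (20)*R1:  [   0    6  -10  |    4    0    1 ]
R2 <- (1/-3)*R2:  [    0     1  -4/3  |  -4/3  -1/3     0 ]
R1 <- R1 - (4/5)*R2:  [     1      0  34/15  |  13/15   4/15      0 ]
R3 <- R3 - (6)*R2:  [  0   0  -2  |  12   2   1 ]
R3 <- (1/-2)*R3:  [    0     0     1  |    -6    -1  -1/2 ]
R1 <- R1 - (34/15)*R3:  [      1       0       0  |  217/15   38/15   17/15 ]
R2 <- R2 - (-4/3)*R3:  [     0      1      0  |  -28/3   -5/3   -2/3 ]
Right block of [I | A^{-1}] is the inverse:
[ 217/15  38/15  17/15 ]
[  -28/3   -5/3   -2/3 ]
[     -6     -1   -1/2 ]

inverse = [217/15 38/15 17/15; -28/3 -5/3 -2/3; -6 -1 -1/2]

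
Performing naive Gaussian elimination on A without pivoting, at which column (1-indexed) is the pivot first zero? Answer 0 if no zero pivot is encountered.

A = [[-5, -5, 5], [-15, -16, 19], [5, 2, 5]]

Naive forward elimination:
R2 <- R2 - (3)*R1:  [  0  -1   4 ]
R3 <- R3 - (-1)*R1:  [  0  -3  10 ]
R3 <- R3 - (3)*R2:  [  0   0  -2 ]
All pivots nonzero; naive elimination completes without hitting a zero pivot.

first zero-pivot column = 0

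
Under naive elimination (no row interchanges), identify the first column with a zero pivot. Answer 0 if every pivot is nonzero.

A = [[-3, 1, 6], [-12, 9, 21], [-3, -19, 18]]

Naive forward elimination:
R2 <- R2 - (4)*R1:  [  0   5  -3 ]
R3 <- R3 - (1)*R1:  [   0  -20   12 ]
R3 <- R3 - (-4)*R2:  [ 0  0  0 ]
Matrix at this point:
[ -3  1   6 ]
[  0  5  -3 ]
[  0  0   0 ]
Pivot entry (3,3) in the last row is zero and there are no rows below to swap with -> zero pivot in column 3 (A is singular).

first zero-pivot column = 3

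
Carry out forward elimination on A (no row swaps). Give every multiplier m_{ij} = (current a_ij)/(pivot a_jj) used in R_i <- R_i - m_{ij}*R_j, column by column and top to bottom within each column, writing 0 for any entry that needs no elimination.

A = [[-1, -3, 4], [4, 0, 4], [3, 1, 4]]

multipliers: -4, -3, 2/3

Forward elimination:
R2 <- R2 - (-4)*R1:  [   0  -12   20 ]
R3 <- R3 - (-3)*R1:  [  0  -8  16 ]
R3 <- R3 - (2/3)*R2:  [   0    0  8/3 ]
Multipliers (in order of application): m_{21} = -4, m_{31} = -3, m_{32} = 2/3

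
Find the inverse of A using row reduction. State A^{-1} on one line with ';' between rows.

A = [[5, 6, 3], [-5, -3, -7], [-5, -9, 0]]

inverse = [21/5 9/5 11/5; -7/3 -1 -4/3; -2 -1 -1]

Gauss-Jordan on [A | I]:
R1 <- (1/5)*R1:  [   1  6/5  3/5  |  1/5    0    0 ]
R2 <- R2 - (-5)*R1:  [  0   3  -4  |   1   1   0 ]
R3 <- R3 - (-5)*R1:  [  0  -3   3  |   1   0   1 ]
R2 <- (1/3)*R2:  [    0     1  -4/3  |   1/3   1/3     0 ]
R1 <- R1 - (6/5)*R2:  [    1     0  11/5  |  -1/5  -2/5     0 ]
R3 <- R3 - (-3)*R2:  [  0   0  -1  |   2   1   1 ]
R3 <- (1/-1)*R3:  [  0   0   1  |  -2  -1  -1 ]
R1 <- R1 - (11/5)*R3:  [    1     0     0  |  21/5   9/5  11/5 ]
R2 <- R2 - (-4/3)*R3:  [    0     1     0  |  -7/3    -1  -4/3 ]
Right block of [I | A^{-1}] is the inverse:
[ 21/5  9/5  11/5 ]
[ -7/3   -1  -4/3 ]
[   -2   -1    -1 ]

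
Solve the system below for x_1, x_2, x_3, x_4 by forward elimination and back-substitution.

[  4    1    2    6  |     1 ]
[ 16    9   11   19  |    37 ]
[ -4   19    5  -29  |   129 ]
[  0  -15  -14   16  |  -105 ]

Forward elimination on [A|b]:
R2 <- R2 - (4)*R1:  [  0   5   3  -5  33 ]
R3 <- R3 - (-1)*R1:  [   0   20    7  -23  130 ]
R3 <- R3 - (4)*R2:  [  0   0  -5  -3  -2 ]
R4 <- R4 - (-3)*R2:  [  0   0  -5   1  -6 ]
R4 <- R4 - (1)*R3:  [  0   0   0   4  -4 ]
Row echelon form:
[ 4  1   2   6  |   1 ]
[ 0  5   3  -5  |  33 ]
[ 0  0  -5  -3  |  -2 ]
[ 0  0   0   4  |  -4 ]
Back-substitution:
x_4 = (-4) / 4 = -1
x_3 = (-2 - (-3)*(-1)) / -5 = 1
x_2 = (33 - (3)*(1) - (-5)*(-1)) / 5 = 5
x_1 = (1 - (1)*(5) - (2)*(1) - (6)*(-1)) / 4 = 0

(0, 5, 1, -1)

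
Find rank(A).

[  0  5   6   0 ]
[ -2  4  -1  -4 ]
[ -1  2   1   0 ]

rank(A) = 3

Row reduction:
R1 <-> R2   (pivot in column 1 was zero)
[ -2  4  -1  -4 ]
[  0  5   6   0 ]
[ -1  2   1   0 ]
R3 <- R3 - (1/2)*R1:  [   0    0  3/2    2 ]
Row echelon form:
[ -2  4   -1  -4 ]
[  0  5    6   0 ]
[  0  0  3/2   2 ]
Nonzero rows / pivot columns: 3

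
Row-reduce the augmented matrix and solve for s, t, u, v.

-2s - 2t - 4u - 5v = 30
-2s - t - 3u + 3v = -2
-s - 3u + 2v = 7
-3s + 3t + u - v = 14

(0, 5, -5, -4)

Forward elimination on [A|b]:
R2 <- R2 - (1)*R1:  [   0    1    1    8  -32 ]
R3 <- R3 - (1/2)*R1:  [   0    1   -1  9/2   -8 ]
R4 <- R4 - (3/2)*R1:  [    0     6     7  13/2   -31 ]
R3 <- R3 - (1)*R2:  [    0     0    -2  -7/2    24 ]
R4 <- R4 - (6)*R2:  [     0      0      1  -83/2    161 ]
R4 <- R4 - (-1/2)*R3:  [      0       0       0  -173/4     173 ]
Row echelon form:
[ -2  -2  -4      -5  |   30 ]
[  0   1   1       8  |  -32 ]
[  0   0  -2    -7/2  |   24 ]
[  0   0   0  -173/4  |  173 ]
Back-substitution:
v = (173) / (-173/4) = -4
u = (24 - (-7/2)*(-4)) / -2 = -5
t = (-32 - (1)*(-5) - (8)*(-4)) / 1 = 5
s = (30 - (-2)*(5) - (-4)*(-5) - (-5)*(-4)) / -2 = 0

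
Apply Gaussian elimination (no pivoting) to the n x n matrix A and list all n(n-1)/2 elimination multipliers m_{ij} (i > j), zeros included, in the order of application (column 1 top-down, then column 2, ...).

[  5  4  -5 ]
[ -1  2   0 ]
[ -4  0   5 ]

Forward elimination:
R2 <- R2 - (-1/5)*R1:  [    0  14/5    -1 ]
R3 <- R3 - (-4/5)*R1:  [    0  16/5     1 ]
R3 <- R3 - (8/7)*R2:  [    0     0  15/7 ]
Multipliers (in order of application): m_{21} = -1/5, m_{31} = -4/5, m_{32} = 8/7

multipliers: -1/5, -4/5, 8/7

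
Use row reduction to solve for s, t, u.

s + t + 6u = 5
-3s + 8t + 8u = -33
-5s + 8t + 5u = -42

Forward elimination on [A|b]:
R2 <- R2 - (-3)*R1:  [   0   11   26  -18 ]
R3 <- R3 - (-5)*R1:  [   0   13   35  -17 ]
R3 <- R3 - (13/11)*R2:  [     0      0  47/11  47/11 ]
Row echelon form:
[ 1   1      6  |      5 ]
[ 0  11     26  |    -18 ]
[ 0   0  47/11  |  47/11 ]
Back-substitution:
u = (47/11) / (47/11) = 1
t = (-18 - (26)*(1)) / 11 = -4
s = (5 - (1)*(-4) - (6)*(1)) / 1 = 3

(3, -4, 1)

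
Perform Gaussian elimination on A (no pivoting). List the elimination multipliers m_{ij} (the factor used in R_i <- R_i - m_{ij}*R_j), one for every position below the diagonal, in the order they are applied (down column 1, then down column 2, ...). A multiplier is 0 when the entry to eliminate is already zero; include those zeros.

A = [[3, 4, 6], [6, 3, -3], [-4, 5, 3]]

Forward elimination:
R2 <- R2 - (2)*R1:  [   0   -5  -15 ]
R3 <- R3 - (-4/3)*R1:  [    0  31/3    11 ]
R3 <- R3 - (-31/15)*R2:  [   0    0  -20 ]
Multipliers (in order of application): m_{21} = 2, m_{31} = -4/3, m_{32} = -31/15

multipliers: 2, -4/3, -31/15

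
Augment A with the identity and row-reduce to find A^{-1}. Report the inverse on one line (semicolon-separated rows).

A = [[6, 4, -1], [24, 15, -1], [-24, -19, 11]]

inverse = [73/6 -25/12 11/12; -20 7/2 -3/2; -8 3/2 -1/2]

Gauss-Jordan on [A | I]:
R1 <- (1/6)*R1:  [    1   2/3  -1/6  |   1/6     0     0 ]
R2 <- R2 - (24)*R1:  [  0  -1   3  |  -4   1   0 ]
R3 <- R3 - (-24)*R1:  [  0  -3   7  |   4   0   1 ]
R2 <- (1/-1)*R2:  [  0   1  -3  |   4  -1   0 ]
R1 <- R1 - (2/3)*R2:  [    1     0  11/6  |  -5/2   2/3     0 ]
R3 <- R3 - (-3)*R2:  [  0   0  -2  |  16  -3   1 ]
R3 <- (1/-2)*R3:  [    0     0     1  |    -8   3/2  -1/2 ]
R1 <- R1 - (11/6)*R3:  [      1       0       0  |    73/6  -25/12   11/12 ]
R2 <- R2 - (-3)*R3:  [    0     1     0  |   -20   7/2  -3/2 ]
Right block of [I | A^{-1}] is the inverse:
[ 73/6  -25/12  11/12 ]
[  -20     7/2   -3/2 ]
[   -8     3/2   -1/2 ]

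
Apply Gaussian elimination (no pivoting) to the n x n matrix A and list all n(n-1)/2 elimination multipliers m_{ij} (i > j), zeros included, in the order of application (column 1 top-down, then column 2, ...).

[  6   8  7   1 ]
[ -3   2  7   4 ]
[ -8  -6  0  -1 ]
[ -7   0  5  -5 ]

Forward elimination:
R2 <- R2 - (-1/2)*R1:  [    0     6  21/2   9/2 ]
R3 <- R3 - (-4/3)*R1:  [    0  14/3  28/3   1/3 ]
R4 <- R4 - (-7/6)*R1:  [     0   28/3   79/6  -23/6 ]
R3 <- R3 - (7/9)*R2:  [     0      0    7/6  -19/6 ]
R4 <- R4 - (14/9)*R2:  [     0      0  -19/6  -65/6 ]
R4 <- R4 - (-19/7)*R3:  [      0       0       0  -136/7 ]
Multipliers (in order of application): m_{21} = -1/2, m_{31} = -4/3, m_{41} = -7/6, m_{32} = 7/9, m_{42} = 14/9, m_{43} = -19/7

multipliers: -1/2, -4/3, -7/6, 7/9, 14/9, -19/7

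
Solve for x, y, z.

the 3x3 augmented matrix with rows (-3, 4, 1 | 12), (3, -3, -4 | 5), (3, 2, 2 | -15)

Forward elimination on [A|b]:
R2 <- R2 - (-1)*R1:  [  0   1  -3  17 ]
R3 <- R3 - (-1)*R1:  [  0   6   3  -3 ]
R3 <- R3 - (6)*R2:  [    0     0    21  -105 ]
Row echelon form:
[ -3  4   1  |    12 ]
[  0  1  -3  |    17 ]
[  0  0  21  |  -105 ]
Back-substitution:
z = (-105) / 21 = -5
y = (17 - (-3)*(-5)) / 1 = 2
x = (12 - (4)*(2) - (1)*(-5)) / -3 = -3

(-3, 2, -5)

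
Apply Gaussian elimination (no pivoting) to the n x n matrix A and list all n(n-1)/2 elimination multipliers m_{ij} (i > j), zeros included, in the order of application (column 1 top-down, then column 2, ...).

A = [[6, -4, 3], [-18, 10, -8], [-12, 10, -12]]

Forward elimination:
R2 <- R2 - (-3)*R1:  [  0  -2   1 ]
R3 <- R3 - (-2)*R1:  [  0   2  -6 ]
R3 <- R3 - (-1)*R2:  [  0   0  -5 ]
Multipliers (in order of application): m_{21} = -3, m_{31} = -2, m_{32} = -1

multipliers: -3, -2, -1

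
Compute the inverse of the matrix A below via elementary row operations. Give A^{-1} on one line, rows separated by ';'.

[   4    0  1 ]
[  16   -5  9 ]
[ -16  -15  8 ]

inverse = [19/12 -1/4 1/12; -68/15 4/5 -1/3; -16/3 1 -1/3]

Gauss-Jordan on [A | I]:
R1 <- (1/4)*R1:  [   1    0  1/4  |  1/4    0    0 ]
R2 <- R2 - (16)*R1:  [  0  -5   5  |  -4   1   0 ]
R3 <- R3 - (-16)*R1:  [   0  -15   12  |    4    0    1 ]
R2 <- (1/-5)*R2:  [    0     1    -1  |   4/5  -1/5     0 ]
R3 <- R3 - (-15)*R2:  [  0   0  -3  |  16  -3   1 ]
R3 <- (1/-3)*R3:  [     0      0      1  |  -16/3      1   -1/3 ]
R1 <- R1 - (1/4)*R3:  [     1      0      0  |  19/12   -1/4   1/12 ]
R2 <- R2 - (-1)*R3:  [      0       1       0  |  -68/15     4/5    -1/3 ]
Right block of [I | A^{-1}] is the inverse:
[  19/12  -1/4  1/12 ]
[ -68/15   4/5  -1/3 ]
[  -16/3     1  -1/3 ]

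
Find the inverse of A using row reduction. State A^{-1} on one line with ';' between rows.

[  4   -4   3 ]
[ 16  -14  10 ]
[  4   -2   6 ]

inverse = [-8/5 9/20 1/20; -7/5 3/10 1/5; 3/5 -1/5 1/5]

Gauss-Jordan on [A | I]:
R1 <- (1/4)*R1:  [   1   -1  3/4  |  1/4    0    0 ]
R2 <- R2 - (16)*R1:  [  0   2  -2  |  -4   1   0 ]
R3 <- R3 - (4)*R1:  [  0   2   3  |  -1   0   1 ]
R2 <- (1/2)*R2:  [   0    1   -1  |   -2  1/2    0 ]
R1 <- R1 - (-1)*R2:  [    1     0  -1/4  |  -7/4   1/2     0 ]
R3 <- R3 - (2)*R2:  [  0   0   5  |   3  -1   1 ]
R3 <- (1/5)*R3:  [    0     0     1  |   3/5  -1/5   1/5 ]
R1 <- R1 - (-1/4)*R3:  [    1     0     0  |  -8/5  9/20  1/20 ]
R2 <- R2 - (-1)*R3:  [    0     1     0  |  -7/5  3/10   1/5 ]
Right block of [I | A^{-1}] is the inverse:
[ -8/5  9/20  1/20 ]
[ -7/5  3/10   1/5 ]
[  3/5  -1/5   1/5 ]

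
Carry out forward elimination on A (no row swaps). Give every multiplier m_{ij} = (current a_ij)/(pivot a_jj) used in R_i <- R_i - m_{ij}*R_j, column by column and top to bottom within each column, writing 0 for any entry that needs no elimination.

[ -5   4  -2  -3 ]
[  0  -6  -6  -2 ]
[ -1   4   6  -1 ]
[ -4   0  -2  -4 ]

multipliers: 0, 1/5, 4/5, -8/15, 8/15, 7/8

Forward elimination:
R2: entry in column 1 is already 0 -> m_{21} = 0 (no row operation needed)
R3 <- R3 - (1/5)*R1:  [    0  16/5  32/5  -2/5 ]
R4 <- R4 - (4/5)*R1:  [     0  -16/5   -2/5   -8/5 ]
R3 <- R3 - (-8/15)*R2:  [      0       0    16/5  -22/15 ]
R4 <- R4 - (8/15)*R2:  [     0      0   14/5  -8/15 ]
R4 <- R4 - (7/8)*R3:  [   0    0    0  3/4 ]
Multipliers (in order of application): m_{21} = 0, m_{31} = 1/5, m_{41} = 4/5, m_{32} = -8/15, m_{42} = 8/15, m_{43} = 7/8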